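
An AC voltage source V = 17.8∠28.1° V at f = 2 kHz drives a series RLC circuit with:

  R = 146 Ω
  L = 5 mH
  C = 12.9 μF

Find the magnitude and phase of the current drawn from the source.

Step 1 — Angular frequency: ω = 2π·f = 2π·2000 = 1.257e+04 rad/s.
Step 2 — Component impedances:
  R: Z = R = 146 Ω
  L: Z = jωL = j·1.257e+04·0.005 = 0 + j62.83 Ω
  C: Z = 1/(jωC) = -j/(ω·C) = 0 - j6.169 Ω
Step 3 — Series combination: Z_total = R + L + C = 146 + j56.66 Ω = 156.6∠21.2° Ω.
Step 4 — Source phasor: V = 17.8∠28.1° V = 15.7 + j8.384 V.
Step 5 — Ohm's law: I = V / Z_total = (15.7 + j8.384) / (146 + j56.66) = 0.1128 + j0.01363 A.
Step 6 — Convert to polar: |I| = 0.1137 A, ∠I = 6.9°.

I = 0.1137∠6.9° A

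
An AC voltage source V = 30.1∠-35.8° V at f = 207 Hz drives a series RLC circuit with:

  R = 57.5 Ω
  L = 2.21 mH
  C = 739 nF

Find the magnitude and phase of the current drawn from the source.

Step 1 — Angular frequency: ω = 2π·f = 2π·207 = 1301 rad/s.
Step 2 — Component impedances:
  R: Z = R = 57.5 Ω
  L: Z = jωL = j·1301·0.00221 = 0 + j2.874 Ω
  C: Z = 1/(jωC) = -j/(ω·C) = 0 - j1040 Ω
Step 3 — Series combination: Z_total = R + L + C = 57.5 - j1038 Ω = 1039∠-86.8° Ω.
Step 4 — Source phasor: V = 30.1∠-35.8° V = 24.41 - j17.61 V.
Step 5 — Ohm's law: I = V / Z_total = (24.41 - j17.61) / (57.5 - j1038) = 0.01822 + j0.02252 A.
Step 6 — Convert to polar: |I| = 0.02897 A, ∠I = 51.0°.

I = 0.02897∠51.0° A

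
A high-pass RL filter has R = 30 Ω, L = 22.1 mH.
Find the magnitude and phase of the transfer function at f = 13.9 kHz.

Step 1 — Angular frequency: ω = 2π·1.39e+04 = 8.734e+04 rad/s.
Step 2 — Transfer function: H(jω) = jωL/(R + jωL).
Step 3 — Numerator jωL = j·1930; denominator R + jωL = 30 + j1930.
Step 4 — H = 0.9998 + j0.01554.
Step 5 — Magnitude: |H| = 0.9999 (-0.0 dB); phase: φ = 0.9°.

|H| = 0.9999 (-0.0 dB), φ = 0.9°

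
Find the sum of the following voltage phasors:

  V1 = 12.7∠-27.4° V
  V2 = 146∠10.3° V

Step 1 — Convert each phasor to rectangular form:
  V1 = 12.7·(cos(-27.4°) + j·sin(-27.4°)) = 11.28 - j5.845 V
  V2 = 146·(cos(10.3°) + j·sin(10.3°)) = 143.6 + j26.11 V
Step 2 — Sum components: V_total = 154.9 + j20.26 V.
Step 3 — Convert to polar: |V_total| = 156.2 V, ∠V_total = 7.5°.

V_total = 156.2∠7.5° V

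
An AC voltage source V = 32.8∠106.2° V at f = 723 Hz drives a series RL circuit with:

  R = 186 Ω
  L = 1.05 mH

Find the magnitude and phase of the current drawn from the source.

Step 1 — Angular frequency: ω = 2π·f = 2π·723 = 4543 rad/s.
Step 2 — Component impedances:
  R: Z = R = 186 Ω
  L: Z = jωL = j·4543·0.00105 = 0 + j4.77 Ω
Step 3 — Series combination: Z_total = R + L = 186 + j4.77 Ω = 186.1∠1.5° Ω.
Step 4 — Source phasor: V = 32.8∠106.2° V = -9.151 + j31.5 V.
Step 5 — Ohm's law: I = V / Z_total = (-9.151 + j31.5) / (186 + j4.77) = -0.04483 + j0.1705 A.
Step 6 — Convert to polar: |I| = 0.1763 A, ∠I = 104.7°.

I = 0.1763∠104.7° A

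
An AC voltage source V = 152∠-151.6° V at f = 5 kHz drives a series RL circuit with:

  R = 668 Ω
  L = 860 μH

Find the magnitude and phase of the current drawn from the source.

Step 1 — Angular frequency: ω = 2π·f = 2π·5000 = 3.142e+04 rad/s.
Step 2 — Component impedances:
  R: Z = R = 668 Ω
  L: Z = jωL = j·3.142e+04·0.00086 = 0 + j27.02 Ω
Step 3 — Series combination: Z_total = R + L = 668 + j27.02 Ω = 668.5∠2.3° Ω.
Step 4 — Source phasor: V = 152∠-151.6° V = -133.7 - j72.29 V.
Step 5 — Ohm's law: I = V / Z_total = (-133.7 - j72.29) / (668 + j27.02) = -0.2042 - j0.09997 A.
Step 6 — Convert to polar: |I| = 0.2274 A, ∠I = -153.9°.

I = 0.2274∠-153.9° A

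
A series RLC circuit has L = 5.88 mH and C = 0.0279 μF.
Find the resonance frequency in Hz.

Step 1 — Resonance condition Im(Z)=0 gives ω₀ = 1/√(LC).
Step 2 — ω₀ = 1/√(0.00588·2.79e-08) = 7.807e+04 rad/s.
Step 3 — f₀ = ω₀/(2π) = 1.243e+04 Hz.

f₀ = 1.243e+04 Hz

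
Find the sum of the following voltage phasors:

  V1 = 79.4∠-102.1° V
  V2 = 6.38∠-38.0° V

Step 1 — Convert each phasor to rectangular form:
  V1 = 79.4·(cos(-102.1°) + j·sin(-102.1°)) = -16.64 - j77.64 V
  V2 = 6.38·(cos(-38.0°) + j·sin(-38.0°)) = 5.028 - j3.928 V
Step 2 — Sum components: V_total = -11.62 - j81.56 V.
Step 3 — Convert to polar: |V_total| = 82.39 V, ∠V_total = -98.1°.

V_total = 82.39∠-98.1° V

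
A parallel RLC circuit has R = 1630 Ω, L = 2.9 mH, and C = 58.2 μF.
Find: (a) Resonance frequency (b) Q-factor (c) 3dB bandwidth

Step 1 — Resonance: ω₀ = 1/√(LC) = 1/√(0.0029·5.82e-05) = 2434 rad/s.
Step 2 — f₀ = ω₀/(2π) = 387.4 Hz.
Step 3 — Parallel Q: Q = R/(ω₀L) = 1630/(2434·0.0029) = 230.9.
Step 4 — Bandwidth: Δω = ω₀/Q = 10.54 rad/s; BW = Δω/(2π) = 1.678 Hz.

(a) f₀ = 387.4 Hz  (b) Q = 230.9  (c) BW = 1.678 Hz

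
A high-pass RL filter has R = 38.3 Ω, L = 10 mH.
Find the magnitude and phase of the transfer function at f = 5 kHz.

Step 1 — Angular frequency: ω = 2π·5000 = 3.142e+04 rad/s.
Step 2 — Transfer function: H(jω) = jωL/(R + jωL).
Step 3 — Numerator jωL = j·314.2; denominator R + jωL = 38.3 + j314.2.
Step 4 — H = 0.9854 + j0.1201.
Step 5 — Magnitude: |H| = 0.9927 (-0.1 dB); phase: φ = 7.0°.

|H| = 0.9927 (-0.1 dB), φ = 7.0°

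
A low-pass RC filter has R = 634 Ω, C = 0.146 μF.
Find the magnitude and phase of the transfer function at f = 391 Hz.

Step 1 — Angular frequency: ω = 2π·391 = 2457 rad/s.
Step 2 — Transfer function: H(jω) = 1/(1 + jωRC).
Step 3 — Denominator: 1 + jωRC = 1 + j·2457·634·1.46e-07 = 1 + j0.2274.
Step 4 — H = 0.9508 - j0.2162.
Step 5 — Magnitude: |H| = 0.9751 (-0.2 dB); phase: φ = -12.8°.

|H| = 0.9751 (-0.2 dB), φ = -12.8°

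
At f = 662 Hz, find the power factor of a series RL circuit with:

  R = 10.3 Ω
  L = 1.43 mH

Step 1 — Angular frequency: ω = 2π·f = 2π·662 = 4159 rad/s.
Step 2 — Component impedances:
  R: Z = R = 10.3 Ω
  L: Z = jωL = j·4159·0.00143 = 0 + j5.948 Ω
Step 3 — Series combination: Z_total = R + L = 10.3 + j5.948 Ω = 11.89∠30.0° Ω.
Step 4 — Power factor: PF = cos(φ) = Re(Z)/|Z| = 10.3/11.894 = 0.866.
Step 5 — Type: Im(Z) = 5.948 ⇒ lagging (phase φ = 30.0°).

PF = 0.866 (lagging, φ = 30.0°)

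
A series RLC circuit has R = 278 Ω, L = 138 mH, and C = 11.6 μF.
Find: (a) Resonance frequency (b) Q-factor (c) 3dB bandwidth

Step 1 — Resonance: ω₀ = 1/√(LC) = 1/√(0.138·1.16e-05) = 790.4 rad/s.
Step 2 — f₀ = ω₀/(2π) = 125.8 Hz.
Step 3 — Series Q: Q = ω₀L/R = 790.4·0.138/278 = 0.3923.
Step 4 — Bandwidth: Δω = ω₀/Q = 2014 rad/s; BW = Δω/(2π) = 320.6 Hz.

(a) f₀ = 125.8 Hz  (b) Q = 0.3923  (c) BW = 320.6 Hz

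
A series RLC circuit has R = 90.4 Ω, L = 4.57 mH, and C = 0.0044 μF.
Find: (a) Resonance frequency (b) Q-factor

Step 1 — Resonance condition Im(Z)=0 gives ω₀ = 1/√(LC).
Step 2 — ω₀ = 1/√(0.00457·4.4e-09) = 2.23e+05 rad/s.
Step 3 — f₀ = ω₀/(2π) = 3.549e+04 Hz.
Step 4 — Series Q: Q = ω₀L/R = 2.23e+05·0.00457/90.4 = 11.27.

(a) f₀ = 3.549e+04 Hz  (b) Q = 11.27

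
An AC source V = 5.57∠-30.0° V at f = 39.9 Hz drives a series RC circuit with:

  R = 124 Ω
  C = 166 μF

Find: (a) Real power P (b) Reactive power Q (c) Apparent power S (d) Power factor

Step 1 — Angular frequency: ω = 2π·f = 2π·39.9 = 250.7 rad/s.
Step 2 — Component impedances:
  R: Z = R = 124 Ω
  C: Z = 1/(jωC) = -j/(ω·C) = 0 - j24.03 Ω
Step 3 — Series combination: Z_total = R + C = 124 - j24.03 Ω = 126.3∠-11.0° Ω.
Step 4 — Source phasor: V = 5.57∠-30.0° V = 4.824 - j2.785 V.
Step 5 — Current: I = V / Z = 0.04169 - j0.01438 A = 0.0441∠-19.0° A.
Step 6 — Complex power: S = V·I* = 0.2411 - j0.04673 VA.
Step 7 — Real power: P = Re(S) = 0.2411 W.
Step 8 — Reactive power: Q = Im(S) = -0.04673 VAR.
Step 9 — Apparent power: |S| = 0.2456 VA.
Step 10 — Power factor: PF = P/|S| = 0.9817 (leading).

(a) P = 0.2411 W  (b) Q = -0.04673 VAR  (c) S = 0.2456 VA  (d) PF = 0.9817 (leading)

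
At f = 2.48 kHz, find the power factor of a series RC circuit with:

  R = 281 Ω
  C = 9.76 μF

Step 1 — Angular frequency: ω = 2π·f = 2π·2480 = 1.558e+04 rad/s.
Step 2 — Component impedances:
  R: Z = R = 281 Ω
  C: Z = 1/(jωC) = -j/(ω·C) = 0 - j6.575 Ω
Step 3 — Series combination: Z_total = R + C = 281 - j6.575 Ω = 281.1∠-1.3° Ω.
Step 4 — Power factor: PF = cos(φ) = Re(Z)/|Z| = 281/281.08 = 0.9997.
Step 5 — Type: Im(Z) = -6.575 ⇒ leading (phase φ = -1.3°).

PF = 0.9997 (leading, φ = -1.3°)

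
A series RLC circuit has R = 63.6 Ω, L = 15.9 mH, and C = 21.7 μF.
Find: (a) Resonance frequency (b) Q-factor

Step 1 — Resonance condition Im(Z)=0 gives ω₀ = 1/√(LC).
Step 2 — ω₀ = 1/√(0.0159·2.17e-05) = 1702 rad/s.
Step 3 — f₀ = ω₀/(2π) = 271 Hz.
Step 4 — Series Q: Q = ω₀L/R = 1702·0.0159/63.6 = 0.4256.

(a) f₀ = 271 Hz  (b) Q = 0.4256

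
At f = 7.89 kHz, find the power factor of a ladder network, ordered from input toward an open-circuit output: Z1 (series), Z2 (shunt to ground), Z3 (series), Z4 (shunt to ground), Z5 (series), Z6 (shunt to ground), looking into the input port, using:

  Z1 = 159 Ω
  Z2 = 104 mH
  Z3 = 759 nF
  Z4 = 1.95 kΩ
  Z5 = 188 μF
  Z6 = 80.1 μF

Step 1 — Angular frequency: ω = 2π·f = 2π·7890 = 4.957e+04 rad/s.
Step 2 — Component impedances:
  Z1: Z = R = 159 Ω
  Z2: Z = jωL = j·4.957e+04·0.104 = 0 + j5156 Ω
  Z3: Z = 1/(jωC) = -j/(ω·C) = 0 - j26.58 Ω
  Z4: Z = R = 1950 Ω
  Z5: Z = 1/(jωC) = -j/(ω·C) = 0 - j0.1073 Ω
  Z6: Z = 1/(jωC) = -j/(ω·C) = 0 - j0.2518 Ω
Step 3 — Ladder network (open output): work backward from the far end, alternating series and parallel combinations. Z_in = 159 - j27.08 Ω = 161.3∠-9.7° Ω.
Step 4 — Power factor: PF = cos(φ) = Re(Z)/|Z| = 159/161.29 = 0.9858.
Step 5 — Type: Im(Z) = -27.08 ⇒ leading (phase φ = -9.7°).

PF = 0.9858 (leading, φ = -9.7°)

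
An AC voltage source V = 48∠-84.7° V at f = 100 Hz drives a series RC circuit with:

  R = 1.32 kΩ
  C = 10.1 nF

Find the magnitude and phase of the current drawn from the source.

Step 1 — Angular frequency: ω = 2π·f = 2π·100 = 628.3 rad/s.
Step 2 — Component impedances:
  R: Z = R = 1320 Ω
  C: Z = 1/(jωC) = -j/(ω·C) = 0 - j1.576e+05 Ω
Step 3 — Series combination: Z_total = R + C = 1320 - j1.576e+05 Ω = 1.576e+05∠-89.5° Ω.
Step 4 — Source phasor: V = 48∠-84.7° V = 4.434 - j47.79 V.
Step 5 — Ohm's law: I = V / Z_total = (4.434 - j47.79) / (1320 - j1.576e+05) = 0.0003035 + j2.559e-05 A.
Step 6 — Convert to polar: |I| = 0.0003046 A, ∠I = 4.8°.

I = 0.0003046∠4.8° A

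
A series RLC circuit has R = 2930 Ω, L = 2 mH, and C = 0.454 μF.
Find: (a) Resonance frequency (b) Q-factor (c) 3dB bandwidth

Step 1 — Resonance condition Im(Z)=0 gives ω₀ = 1/√(LC).
Step 2 — ω₀ = 1/√(0.002·4.54e-07) = 3.319e+04 rad/s.
Step 3 — f₀ = ω₀/(2π) = 5282 Hz.
Step 4 — Series Q: Q = ω₀L/R = 3.319e+04·0.002/2930 = 0.02265.
Step 5 — 3dB bandwidth: Δω = ω₀/Q = 1.465e+06 rad/s; BW = Δω/(2π) = 2.332e+05 Hz.

(a) f₀ = 5282 Hz  (b) Q = 0.02265  (c) BW = 2.332e+05 Hz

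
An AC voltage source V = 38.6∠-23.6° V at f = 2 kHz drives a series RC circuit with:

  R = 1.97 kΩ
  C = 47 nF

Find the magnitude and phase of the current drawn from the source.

Step 1 — Angular frequency: ω = 2π·f = 2π·2000 = 1.257e+04 rad/s.
Step 2 — Component impedances:
  R: Z = R = 1970 Ω
  C: Z = 1/(jωC) = -j/(ω·C) = 0 - j1693 Ω
Step 3 — Series combination: Z_total = R + C = 1970 - j1693 Ω = 2598∠-40.7° Ω.
Step 4 — Source phasor: V = 38.6∠-23.6° V = 35.37 - j15.45 V.
Step 5 — Ohm's law: I = V / Z_total = (35.37 - j15.45) / (1970 - j1693) = 0.0142 + j0.004364 A.
Step 6 — Convert to polar: |I| = 0.01486 A, ∠I = 17.1°.

I = 0.01486∠17.1° A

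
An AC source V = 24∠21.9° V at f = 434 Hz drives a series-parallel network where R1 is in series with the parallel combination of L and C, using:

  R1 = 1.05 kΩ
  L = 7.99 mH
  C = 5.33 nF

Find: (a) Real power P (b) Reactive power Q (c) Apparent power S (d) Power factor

Step 1 — Angular frequency: ω = 2π·f = 2π·434 = 2727 rad/s.
Step 2 — Component impedances:
  R1: Z = R = 1050 Ω
  L: Z = jωL = j·2727·0.00799 = 0 + j21.79 Ω
  C: Z = 1/(jωC) = -j/(ω·C) = 0 - j6.88e+04 Ω
Step 3 — Parallel branch: L || C = 1/(1/L + 1/C) = 0 + j21.79 Ω.
Step 4 — Series with R1: Z_total = R1 + (L || C) = 1050 + j21.79 Ω = 1050∠1.2° Ω.
Step 5 — Source phasor: V = 24∠21.9° V = 22.27 + j8.952 V.
Step 6 — Current: I = V / Z = 0.02138 + j0.008082 A = 0.02285∠20.7° A.
Step 7 — Complex power: S = V·I* = 0.5483 + j0.01138 VA.
Step 8 — Real power: P = Re(S) = 0.5483 W.
Step 9 — Reactive power: Q = Im(S) = 0.01138 VAR.
Step 10 — Apparent power: |S| = 0.5485 VA.
Step 11 — Power factor: PF = P/|S| = 0.9998 (lagging).

(a) P = 0.5483 W  (b) Q = 0.01138 VAR  (c) S = 0.5485 VA  (d) PF = 0.9998 (lagging)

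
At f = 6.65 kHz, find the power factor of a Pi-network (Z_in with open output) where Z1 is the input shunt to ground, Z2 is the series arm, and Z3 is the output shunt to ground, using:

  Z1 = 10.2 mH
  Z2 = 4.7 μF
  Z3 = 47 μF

Step 1 — Angular frequency: ω = 2π·f = 2π·6650 = 4.178e+04 rad/s.
Step 2 — Component impedances:
  Z1: Z = jωL = j·4.178e+04·0.0102 = 0 + j426.2 Ω
  Z2: Z = 1/(jωC) = -j/(ω·C) = 0 - j5.092 Ω
  Z3: Z = 1/(jωC) = -j/(ω·C) = 0 - j0.5092 Ω
Step 3 — With open output, the series arm Z2 and the output shunt Z3 appear in series to ground: Z2 + Z3 = 0 - j5.601 Ω.
Step 4 — Parallel with input shunt Z1: Z_in = Z1 || (Z2 + Z3) = 0 - j5.676 Ω = 5.676∠-90.0° Ω.
Step 5 — Power factor: PF = cos(φ) = Re(Z)/|Z| = 0/5.676 = 0.
Step 6 — Type: Im(Z) = -5.676 ⇒ leading (phase φ = -90.0°).

PF = 0 (leading, φ = -90.0°)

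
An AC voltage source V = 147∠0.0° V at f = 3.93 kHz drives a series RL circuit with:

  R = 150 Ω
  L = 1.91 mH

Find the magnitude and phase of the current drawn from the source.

Step 1 — Angular frequency: ω = 2π·f = 2π·3930 = 2.469e+04 rad/s.
Step 2 — Component impedances:
  R: Z = R = 150 Ω
  L: Z = jωL = j·2.469e+04·0.00191 = 0 + j47.16 Ω
Step 3 — Series combination: Z_total = R + L = 150 + j47.16 Ω = 157.2∠17.5° Ω.
Step 4 — Source phasor: V = 147∠0.0° V = 147 V.
Step 5 — Ohm's law: I = V / Z_total = (147) / (150 + j47.16) = 0.8918 - j0.2804 A.
Step 6 — Convert to polar: |I| = 0.9349 A, ∠I = -17.5°.

I = 0.9349∠-17.5° A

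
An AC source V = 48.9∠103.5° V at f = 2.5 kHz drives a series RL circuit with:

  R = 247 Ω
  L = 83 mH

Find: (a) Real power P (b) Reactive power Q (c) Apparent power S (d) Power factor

Step 1 — Angular frequency: ω = 2π·f = 2π·2500 = 1.571e+04 rad/s.
Step 2 — Component impedances:
  R: Z = R = 247 Ω
  L: Z = jωL = j·1.571e+04·0.083 = 0 + j1304 Ω
Step 3 — Series combination: Z_total = R + L = 247 + j1304 Ω = 1327∠79.3° Ω.
Step 4 — Source phasor: V = 48.9∠103.5° V = -11.42 + j47.55 V.
Step 5 — Current: I = V / Z = 0.03361 + j0.01512 A = 0.03685∠24.2° A.
Step 6 — Complex power: S = V·I* = 0.3354 + j1.771 VA.
Step 7 — Real power: P = Re(S) = 0.3354 W.
Step 8 — Reactive power: Q = Im(S) = 1.771 VAR.
Step 9 — Apparent power: |S| = 1.802 VA.
Step 10 — Power factor: PF = P/|S| = 0.1861 (lagging).

(a) P = 0.3354 W  (b) Q = 1.771 VAR  (c) S = 1.802 VA  (d) PF = 0.1861 (lagging)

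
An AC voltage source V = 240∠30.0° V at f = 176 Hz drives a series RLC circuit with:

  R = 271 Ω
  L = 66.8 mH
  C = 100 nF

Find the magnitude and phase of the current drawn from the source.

Step 1 — Angular frequency: ω = 2π·f = 2π·176 = 1106 rad/s.
Step 2 — Component impedances:
  R: Z = R = 271 Ω
  L: Z = jωL = j·1106·0.0668 = 0 + j73.87 Ω
  C: Z = 1/(jωC) = -j/(ω·C) = 0 - j9043 Ω
Step 3 — Series combination: Z_total = R + L + C = 271 - j8969 Ω = 8973∠-88.3° Ω.
Step 4 — Source phasor: V = 240∠30.0° V = 207.8 + j120 V.
Step 5 — Ohm's law: I = V / Z_total = (207.8 + j120) / (271 - j8969) = -0.01267 + j0.02356 A.
Step 6 — Convert to polar: |I| = 0.02675 A, ∠I = 118.3°.

I = 0.02675∠118.3° A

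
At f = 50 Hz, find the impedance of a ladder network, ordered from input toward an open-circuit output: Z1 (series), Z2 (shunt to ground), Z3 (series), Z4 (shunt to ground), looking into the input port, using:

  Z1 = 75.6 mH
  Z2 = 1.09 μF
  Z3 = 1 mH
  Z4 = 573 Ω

Step 1 — Angular frequency: ω = 2π·f = 2π·50 = 314.2 rad/s.
Step 2 — Component impedances:
  Z1: Z = jωL = j·314.2·0.0756 = 0 + j23.75 Ω
  Z2: Z = 1/(jωC) = -j/(ω·C) = 0 - j2920 Ω
  Z3: Z = jωL = j·314.2·0.001 = 0 + j0.3142 Ω
  Z4: Z = R = 573 Ω
Step 3 — Ladder network (open output): work backward from the far end, alternating series and parallel combinations. Z_in = 551.9 - j84.23 Ω = 558.3∠-8.7° Ω.

Z = 551.9 - j84.23 Ω = 558.3∠-8.7° Ω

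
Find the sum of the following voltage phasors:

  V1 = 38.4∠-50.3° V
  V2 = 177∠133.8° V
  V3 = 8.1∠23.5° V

Step 1 — Convert each phasor to rectangular form:
  V1 = 38.4·(cos(-50.3°) + j·sin(-50.3°)) = 24.53 - j29.54 V
  V2 = 177·(cos(133.8°) + j·sin(133.8°)) = -122.5 + j127.8 V
  V3 = 8.1·(cos(23.5°) + j·sin(23.5°)) = 7.428 + j3.23 V
Step 2 — Sum components: V_total = -90.55 + j101.4 V.
Step 3 — Convert to polar: |V_total| = 136 V, ∠V_total = 131.8°.

V_total = 136∠131.8° V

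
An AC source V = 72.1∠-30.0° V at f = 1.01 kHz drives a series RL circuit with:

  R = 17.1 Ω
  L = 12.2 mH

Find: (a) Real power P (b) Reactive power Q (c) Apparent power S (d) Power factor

Step 1 — Angular frequency: ω = 2π·f = 2π·1010 = 6346 rad/s.
Step 2 — Component impedances:
  R: Z = R = 17.1 Ω
  L: Z = jωL = j·6346·0.0122 = 0 + j77.42 Ω
Step 3 — Series combination: Z_total = R + L = 17.1 + j77.42 Ω = 79.29∠77.5° Ω.
Step 4 — Source phasor: V = 72.1∠-30.0° V = 62.44 - j36.05 V.
Step 5 — Current: I = V / Z = -0.2741 - j0.867 A = 0.9094∠-107.5° A.
Step 6 — Complex power: S = V·I* = 14.14 + j64.02 VA.
Step 7 — Real power: P = Re(S) = 14.14 W.
Step 8 — Reactive power: Q = Im(S) = 64.02 VAR.
Step 9 — Apparent power: |S| = 65.56 VA.
Step 10 — Power factor: PF = P/|S| = 0.2157 (lagging).

(a) P = 14.14 W  (b) Q = 64.02 VAR  (c) S = 65.56 VA  (d) PF = 0.2157 (lagging)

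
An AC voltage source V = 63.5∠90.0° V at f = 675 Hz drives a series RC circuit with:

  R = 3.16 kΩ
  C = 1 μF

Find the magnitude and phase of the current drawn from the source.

Step 1 — Angular frequency: ω = 2π·f = 2π·675 = 4241 rad/s.
Step 2 — Component impedances:
  R: Z = R = 3160 Ω
  C: Z = 1/(jωC) = -j/(ω·C) = 0 - j235.8 Ω
Step 3 — Series combination: Z_total = R + C = 3160 - j235.8 Ω = 3169∠-4.3° Ω.
Step 4 — Source phasor: V = 63.5∠90.0° V = 0 + j63.5 V.
Step 5 — Ohm's law: I = V / Z_total = (0 + j63.5) / (3160 - j235.8) = -0.001491 + j0.01998 A.
Step 6 — Convert to polar: |I| = 0.02004 A, ∠I = 94.3°.

I = 0.02004∠94.3° A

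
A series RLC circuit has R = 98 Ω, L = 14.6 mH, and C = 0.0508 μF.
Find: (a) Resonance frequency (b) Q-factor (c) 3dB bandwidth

Step 1 — Resonance: ω₀ = 1/√(LC) = 1/√(0.0146·5.08e-08) = 3.672e+04 rad/s.
Step 2 — f₀ = ω₀/(2π) = 5844 Hz.
Step 3 — Series Q: Q = ω₀L/R = 3.672e+04·0.0146/98 = 5.47.
Step 4 — Bandwidth: Δω = ω₀/Q = 6712 rad/s; BW = Δω/(2π) = 1068 Hz.

(a) f₀ = 5844 Hz  (b) Q = 5.47  (c) BW = 1068 Hz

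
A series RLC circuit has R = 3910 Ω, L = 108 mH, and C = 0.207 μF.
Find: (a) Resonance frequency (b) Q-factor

Step 1 — Resonance condition Im(Z)=0 gives ω₀ = 1/√(LC).
Step 2 — ω₀ = 1/√(0.108·2.07e-07) = 6688 rad/s.
Step 3 — f₀ = ω₀/(2π) = 1064 Hz.
Step 4 — Series Q: Q = ω₀L/R = 6688·0.108/3910 = 0.1847.

(a) f₀ = 1064 Hz  (b) Q = 0.1847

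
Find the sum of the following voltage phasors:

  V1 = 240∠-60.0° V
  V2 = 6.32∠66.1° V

Step 1 — Convert each phasor to rectangular form:
  V1 = 240·(cos(-60.0°) + j·sin(-60.0°)) = 120 - j207.8 V
  V2 = 6.32·(cos(66.1°) + j·sin(66.1°)) = 2.56 + j5.778 V
Step 2 — Sum components: V_total = 122.6 - j202.1 V.
Step 3 — Convert to polar: |V_total| = 236.3 V, ∠V_total = -58.8°.

V_total = 236.3∠-58.8° V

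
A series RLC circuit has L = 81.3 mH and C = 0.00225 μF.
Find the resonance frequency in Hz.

Step 1 — Resonance condition Im(Z)=0 gives ω₀ = 1/√(LC).
Step 2 — ω₀ = 1/√(0.0813·2.25e-09) = 7.394e+04 rad/s.
Step 3 — f₀ = ω₀/(2π) = 1.177e+04 Hz.

f₀ = 1.177e+04 Hz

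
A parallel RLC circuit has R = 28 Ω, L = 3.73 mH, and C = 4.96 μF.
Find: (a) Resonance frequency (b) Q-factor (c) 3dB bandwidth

Step 1 — Resonance: ω₀ = 1/√(LC) = 1/√(0.00373·4.96e-06) = 7352 rad/s.
Step 2 — f₀ = ω₀/(2π) = 1170 Hz.
Step 3 — Parallel Q: Q = R/(ω₀L) = 28/(7352·0.00373) = 1.021.
Step 4 — Bandwidth: Δω = ω₀/Q = 7200 rad/s; BW = Δω/(2π) = 1146 Hz.

(a) f₀ = 1170 Hz  (b) Q = 1.021  (c) BW = 1146 Hz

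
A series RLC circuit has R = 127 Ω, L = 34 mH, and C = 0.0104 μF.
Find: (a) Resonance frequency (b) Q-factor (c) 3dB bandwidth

Step 1 — Resonance condition Im(Z)=0 gives ω₀ = 1/√(LC).
Step 2 — ω₀ = 1/√(0.034·1.04e-08) = 5.318e+04 rad/s.
Step 3 — f₀ = ω₀/(2π) = 8464 Hz.
Step 4 — Series Q: Q = ω₀L/R = 5.318e+04·0.034/127 = 14.24.
Step 5 — 3dB bandwidth: Δω = ω₀/Q = 3735 rad/s; BW = Δω/(2π) = 594.5 Hz.

(a) f₀ = 8464 Hz  (b) Q = 14.24  (c) BW = 594.5 Hz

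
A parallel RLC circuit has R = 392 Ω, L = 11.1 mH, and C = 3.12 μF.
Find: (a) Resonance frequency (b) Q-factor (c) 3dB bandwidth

Step 1 — Resonance: ω₀ = 1/√(LC) = 1/√(0.0111·3.12e-06) = 5374 rad/s.
Step 2 — f₀ = ω₀/(2π) = 855.2 Hz.
Step 3 — Parallel Q: Q = R/(ω₀L) = 392/(5374·0.0111) = 6.572.
Step 4 — Bandwidth: Δω = ω₀/Q = 817.6 rad/s; BW = Δω/(2π) = 130.1 Hz.

(a) f₀ = 855.2 Hz  (b) Q = 6.572  (c) BW = 130.1 Hz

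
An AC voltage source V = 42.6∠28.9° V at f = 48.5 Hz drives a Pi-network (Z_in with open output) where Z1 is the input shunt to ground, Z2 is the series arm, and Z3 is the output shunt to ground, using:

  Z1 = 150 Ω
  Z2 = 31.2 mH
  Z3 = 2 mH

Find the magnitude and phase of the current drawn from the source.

Step 1 — Angular frequency: ω = 2π·f = 2π·48.5 = 304.7 rad/s.
Step 2 — Component impedances:
  Z1: Z = R = 150 Ω
  Z2: Z = jωL = j·304.7·0.0312 = 0 + j9.508 Ω
  Z3: Z = jωL = j·304.7·0.002 = 0 + j0.6095 Ω
Step 3 — With open output, the series arm Z2 and the output shunt Z3 appear in series to ground: Z2 + Z3 = 0 + j10.12 Ω.
Step 4 — Parallel with input shunt Z1: Z_in = Z1 || (Z2 + Z3) = 0.6793 + j10.07 Ω = 10.09∠86.1° Ω.
Step 5 — Source phasor: V = 42.6∠28.9° V = 37.29 + j20.59 V.
Step 6 — Ohm's law: I = V / Z_total = (37.29 + j20.59) / (0.6793 + j10.07) = 2.284 - j3.549 A.
Step 7 — Convert to polar: |I| = 4.22 A, ∠I = -57.2°.

I = 4.22∠-57.2° A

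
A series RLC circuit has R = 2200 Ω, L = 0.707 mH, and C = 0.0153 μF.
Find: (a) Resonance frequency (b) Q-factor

Step 1 — Resonance condition Im(Z)=0 gives ω₀ = 1/√(LC).
Step 2 — ω₀ = 1/√(0.000707·1.53e-08) = 3.04e+05 rad/s.
Step 3 — f₀ = ω₀/(2π) = 4.839e+04 Hz.
Step 4 — Series Q: Q = ω₀L/R = 3.04e+05·0.000707/2200 = 0.09771.

(a) f₀ = 4.839e+04 Hz  (b) Q = 0.09771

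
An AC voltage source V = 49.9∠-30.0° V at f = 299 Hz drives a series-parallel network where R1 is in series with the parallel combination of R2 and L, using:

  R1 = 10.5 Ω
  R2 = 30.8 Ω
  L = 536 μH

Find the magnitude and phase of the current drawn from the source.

Step 1 — Angular frequency: ω = 2π·f = 2π·299 = 1879 rad/s.
Step 2 — Component impedances:
  R1: Z = R = 10.5 Ω
  R2: Z = R = 30.8 Ω
  L: Z = jωL = j·1879·0.000536 = 0 + j1.007 Ω
Step 3 — Parallel branch: R2 || L = 1/(1/R2 + 1/L) = 0.03289 + j1.006 Ω.
Step 4 — Series with R1: Z_total = R1 + (R2 || L) = 10.53 + j1.006 Ω = 10.58∠5.5° Ω.
Step 5 — Source phasor: V = 49.9∠-30.0° V = 43.21 - j24.95 V.
Step 6 — Ohm's law: I = V / Z_total = (43.21 - j24.95) / (10.53 + j1.006) = 3.842 - j2.736 A.
Step 7 — Convert to polar: |I| = 4.716 A, ∠I = -35.5°.

I = 4.716∠-35.5° A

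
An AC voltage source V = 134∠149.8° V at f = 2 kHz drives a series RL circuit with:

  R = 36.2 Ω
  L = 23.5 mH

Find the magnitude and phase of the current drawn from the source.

Step 1 — Angular frequency: ω = 2π·f = 2π·2000 = 1.257e+04 rad/s.
Step 2 — Component impedances:
  R: Z = R = 36.2 Ω
  L: Z = jωL = j·1.257e+04·0.0235 = 0 + j295.3 Ω
Step 3 — Series combination: Z_total = R + L = 36.2 + j295.3 Ω = 297.5∠83.0° Ω.
Step 4 — Source phasor: V = 134∠149.8° V = -115.8 + j67.4 V.
Step 5 — Ohm's law: I = V / Z_total = (-115.8 + j67.4) / (36.2 + j295.3) = 0.1775 + j0.4139 A.
Step 6 — Convert to polar: |I| = 0.4504 A, ∠I = 66.8°.

I = 0.4504∠66.8° A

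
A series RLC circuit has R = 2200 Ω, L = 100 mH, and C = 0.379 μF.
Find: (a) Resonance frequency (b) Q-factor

Step 1 — Resonance condition Im(Z)=0 gives ω₀ = 1/√(LC).
Step 2 — ω₀ = 1/√(0.1·3.79e-07) = 5137 rad/s.
Step 3 — f₀ = ω₀/(2π) = 817.5 Hz.
Step 4 — Series Q: Q = ω₀L/R = 5137·0.1/2200 = 0.2335.

(a) f₀ = 817.5 Hz  (b) Q = 0.2335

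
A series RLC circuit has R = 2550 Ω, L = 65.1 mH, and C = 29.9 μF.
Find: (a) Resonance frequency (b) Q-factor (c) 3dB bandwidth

Step 1 — Resonance condition Im(Z)=0 gives ω₀ = 1/√(LC).
Step 2 — ω₀ = 1/√(0.0651·2.99e-05) = 716.8 rad/s.
Step 3 — f₀ = ω₀/(2π) = 114.1 Hz.
Step 4 — Series Q: Q = ω₀L/R = 716.8·0.0651/2550 = 0.0183.
Step 5 — 3dB bandwidth: Δω = ω₀/Q = 3.917e+04 rad/s; BW = Δω/(2π) = 6234 Hz.

(a) f₀ = 114.1 Hz  (b) Q = 0.0183  (c) BW = 6234 Hz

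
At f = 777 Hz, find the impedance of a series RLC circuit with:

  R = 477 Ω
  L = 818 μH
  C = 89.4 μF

Step 1 — Angular frequency: ω = 2π·f = 2π·777 = 4882 rad/s.
Step 2 — Component impedances:
  R: Z = R = 477 Ω
  L: Z = jωL = j·4882·0.000818 = 0 + j3.994 Ω
  C: Z = 1/(jωC) = -j/(ω·C) = 0 - j2.291 Ω
Step 3 — Series combination: Z_total = R + L + C = 477 + j1.702 Ω = 477∠0.2° Ω.

Z = 477 + j1.702 Ω = 477∠0.2° Ω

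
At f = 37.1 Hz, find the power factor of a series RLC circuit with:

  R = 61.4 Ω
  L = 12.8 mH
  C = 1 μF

Step 1 — Angular frequency: ω = 2π·f = 2π·37.1 = 233.1 rad/s.
Step 2 — Component impedances:
  R: Z = R = 61.4 Ω
  L: Z = jωL = j·233.1·0.0128 = 0 + j2.984 Ω
  C: Z = 1/(jωC) = -j/(ω·C) = 0 - j4290 Ω
Step 3 — Series combination: Z_total = R + L + C = 61.4 - j4287 Ω = 4287∠-89.2° Ω.
Step 4 — Power factor: PF = cos(φ) = Re(Z)/|Z| = 61.4/4287 = 0.01432.
Step 5 — Type: Im(Z) = -4287 ⇒ leading (phase φ = -89.2°).

PF = 0.01432 (leading, φ = -89.2°)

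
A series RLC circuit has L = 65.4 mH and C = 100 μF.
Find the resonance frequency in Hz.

Step 1 — Resonance condition Im(Z)=0 gives ω₀ = 1/√(LC).
Step 2 — ω₀ = 1/√(0.0654·0.0001) = 391 rad/s.
Step 3 — f₀ = ω₀/(2π) = 62.23 Hz.

f₀ = 62.23 Hz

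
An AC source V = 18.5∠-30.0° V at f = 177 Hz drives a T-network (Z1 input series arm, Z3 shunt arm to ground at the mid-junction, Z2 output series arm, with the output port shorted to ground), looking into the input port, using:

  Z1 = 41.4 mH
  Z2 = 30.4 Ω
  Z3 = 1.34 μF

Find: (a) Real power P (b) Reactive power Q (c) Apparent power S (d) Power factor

Step 1 — Angular frequency: ω = 2π·f = 2π·177 = 1112 rad/s.
Step 2 — Component impedances:
  Z1: Z = jωL = j·1112·0.0414 = 0 + j46.04 Ω
  Z2: Z = R = 30.4 Ω
  Z3: Z = 1/(jωC) = -j/(ω·C) = 0 - j671 Ω
Step 3 — With the output port shorted to ground, the output series arm Z2 runs from the junction to ground; the shunt arm Z3 also runs from the junction to ground. They appear in parallel: Z3 || Z2 = 30.34 - j1.374 Ω.
Step 4 — Series with input arm Z1: Z_in = Z1 + (Z3 || Z2) = 30.34 + j44.67 Ω = 54∠55.8° Ω.
Step 5 — Source phasor: V = 18.5∠-30.0° V = 16.02 - j9.25 V.
Step 6 — Current: I = V / Z = 0.025 - j0.3417 A = 0.3426∠-85.8° A.
Step 7 — Complex power: S = V·I* = 3.561 + j5.243 VA.
Step 8 — Real power: P = Re(S) = 3.561 W.
Step 9 — Reactive power: Q = Im(S) = 5.243 VAR.
Step 10 — Apparent power: |S| = 6.338 VA.
Step 11 — Power factor: PF = P/|S| = 0.5619 (lagging).

(a) P = 3.561 W  (b) Q = 5.243 VAR  (c) S = 6.338 VA  (d) PF = 0.5619 (lagging)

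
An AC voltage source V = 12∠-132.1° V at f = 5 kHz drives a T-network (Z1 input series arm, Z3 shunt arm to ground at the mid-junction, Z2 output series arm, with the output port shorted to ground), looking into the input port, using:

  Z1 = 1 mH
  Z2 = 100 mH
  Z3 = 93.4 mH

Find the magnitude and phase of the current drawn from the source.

Step 1 — Angular frequency: ω = 2π·f = 2π·5000 = 3.142e+04 rad/s.
Step 2 — Component impedances:
  Z1: Z = jωL = j·3.142e+04·0.001 = 0 + j31.42 Ω
  Z2: Z = jωL = j·3.142e+04·0.1 = 0 + j3142 Ω
  Z3: Z = jωL = j·3.142e+04·0.0934 = 0 + j2934 Ω
Step 3 — With the output port shorted to ground, the output series arm Z2 runs from the junction to ground; the shunt arm Z3 also runs from the junction to ground. They appear in parallel: Z3 || Z2 = 0 + j1517 Ω.
Step 4 — Series with input arm Z1: Z_in = Z1 + (Z3 || Z2) = 0 + j1549 Ω = 1549∠90.0° Ω.
Step 5 — Source phasor: V = 12∠-132.1° V = -8.045 - j8.904 V.
Step 6 — Ohm's law: I = V / Z_total = (-8.045 - j8.904) / (0 + j1549) = -0.005749 + j0.005195 A.
Step 7 — Convert to polar: |I| = 0.007749 A, ∠I = 137.9°.

I = 0.007749∠137.9° A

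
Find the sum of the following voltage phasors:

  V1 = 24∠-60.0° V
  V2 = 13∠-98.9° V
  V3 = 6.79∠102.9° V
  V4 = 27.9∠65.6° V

Step 1 — Convert each phasor to rectangular form:
  V1 = 24·(cos(-60.0°) + j·sin(-60.0°)) = 12 - j20.78 V
  V2 = 13·(cos(-98.9°) + j·sin(-98.9°)) = -2.011 - j12.84 V
  V3 = 6.79·(cos(102.9°) + j·sin(102.9°)) = -1.516 + j6.619 V
  V4 = 27.9·(cos(65.6°) + j·sin(65.6°)) = 11.53 + j25.41 V
Step 2 — Sum components: V_total = 20 - j1.601 V.
Step 3 — Convert to polar: |V_total| = 20.06 V, ∠V_total = -4.6°.

V_total = 20.06∠-4.6° V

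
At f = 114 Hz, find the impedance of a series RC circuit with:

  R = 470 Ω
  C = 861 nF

Step 1 — Angular frequency: ω = 2π·f = 2π·114 = 716.3 rad/s.
Step 2 — Component impedances:
  R: Z = R = 470 Ω
  C: Z = 1/(jωC) = -j/(ω·C) = 0 - j1621 Ω
Step 3 — Series combination: Z_total = R + C = 470 - j1621 Ω = 1688∠-73.8° Ω.

Z = 470 - j1621 Ω = 1688∠-73.8° Ω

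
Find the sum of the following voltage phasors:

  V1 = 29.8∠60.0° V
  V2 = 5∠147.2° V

Step 1 — Convert each phasor to rectangular form:
  V1 = 29.8·(cos(60.0°) + j·sin(60.0°)) = 14.9 + j25.81 V
  V2 = 5·(cos(147.2°) + j·sin(147.2°)) = -4.203 + j2.709 V
Step 2 — Sum components: V_total = 10.7 + j28.52 V.
Step 3 — Convert to polar: |V_total| = 30.46 V, ∠V_total = 69.4°.

V_total = 30.46∠69.4° V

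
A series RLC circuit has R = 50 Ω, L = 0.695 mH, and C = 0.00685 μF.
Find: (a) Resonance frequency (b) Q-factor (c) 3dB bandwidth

Step 1 — Resonance condition Im(Z)=0 gives ω₀ = 1/√(LC).
Step 2 — ω₀ = 1/√(0.000695·6.85e-09) = 4.583e+05 rad/s.
Step 3 — f₀ = ω₀/(2π) = 7.294e+04 Hz.
Step 4 — Series Q: Q = ω₀L/R = 4.583e+05·0.000695/50 = 6.371.
Step 5 — 3dB bandwidth: Δω = ω₀/Q = 7.194e+04 rad/s; BW = Δω/(2π) = 1.145e+04 Hz.

(a) f₀ = 7.294e+04 Hz  (b) Q = 6.371  (c) BW = 1.145e+04 Hz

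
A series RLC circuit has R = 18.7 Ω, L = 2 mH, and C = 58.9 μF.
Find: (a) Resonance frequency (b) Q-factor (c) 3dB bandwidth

Step 1 — Resonance: ω₀ = 1/√(LC) = 1/√(0.002·5.89e-05) = 2914 rad/s.
Step 2 — f₀ = ω₀/(2π) = 463.7 Hz.
Step 3 — Series Q: Q = ω₀L/R = 2914·0.002/18.7 = 0.3116.
Step 4 — Bandwidth: Δω = ω₀/Q = 9350 rad/s; BW = Δω/(2π) = 1488 Hz.

(a) f₀ = 463.7 Hz  (b) Q = 0.3116  (c) BW = 1488 Hz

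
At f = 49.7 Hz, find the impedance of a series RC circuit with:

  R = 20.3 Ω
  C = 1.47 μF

Step 1 — Angular frequency: ω = 2π·f = 2π·49.7 = 312.3 rad/s.
Step 2 — Component impedances:
  R: Z = R = 20.3 Ω
  C: Z = 1/(jωC) = -j/(ω·C) = 0 - j2178 Ω
Step 3 — Series combination: Z_total = R + C = 20.3 - j2178 Ω = 2179∠-89.5° Ω.

Z = 20.3 - j2178 Ω = 2179∠-89.5° Ω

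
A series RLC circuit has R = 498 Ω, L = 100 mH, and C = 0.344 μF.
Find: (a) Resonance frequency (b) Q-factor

Step 1 — Resonance condition Im(Z)=0 gives ω₀ = 1/√(LC).
Step 2 — ω₀ = 1/√(0.1·3.44e-07) = 5392 rad/s.
Step 3 — f₀ = ω₀/(2π) = 858.1 Hz.
Step 4 — Series Q: Q = ω₀L/R = 5392·0.1/498 = 1.083.

(a) f₀ = 858.1 Hz  (b) Q = 1.083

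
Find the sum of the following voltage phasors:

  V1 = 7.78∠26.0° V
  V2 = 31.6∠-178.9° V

Step 1 — Convert each phasor to rectangular form:
  V1 = 7.78·(cos(26.0°) + j·sin(26.0°)) = 6.993 + j3.411 V
  V2 = 31.6·(cos(-178.9°) + j·sin(-178.9°)) = -31.59 - j0.6066 V
Step 2 — Sum components: V_total = -24.6 + j2.804 V.
Step 3 — Convert to polar: |V_total| = 24.76 V, ∠V_total = 173.5°.

V_total = 24.76∠173.5° V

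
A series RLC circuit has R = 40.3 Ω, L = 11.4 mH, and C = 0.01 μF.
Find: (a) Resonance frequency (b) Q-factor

Step 1 — Resonance condition Im(Z)=0 gives ω₀ = 1/√(LC).
Step 2 — ω₀ = 1/√(0.0114·1e-08) = 9.366e+04 rad/s.
Step 3 — f₀ = ω₀/(2π) = 1.491e+04 Hz.
Step 4 — Series Q: Q = ω₀L/R = 9.366e+04·0.0114/40.3 = 26.49.

(a) f₀ = 1.491e+04 Hz  (b) Q = 26.49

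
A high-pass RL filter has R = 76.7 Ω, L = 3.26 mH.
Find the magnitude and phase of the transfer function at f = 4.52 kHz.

Step 1 — Angular frequency: ω = 2π·4520 = 2.84e+04 rad/s.
Step 2 — Transfer function: H(jω) = jωL/(R + jωL).
Step 3 — Numerator jωL = j·92.58; denominator R + jωL = 76.7 + j92.58.
Step 4 — H = 0.593 + j0.4913.
Step 5 — Magnitude: |H| = 0.7701 (-2.3 dB); phase: φ = 39.6°.

|H| = 0.7701 (-2.3 dB), φ = 39.6°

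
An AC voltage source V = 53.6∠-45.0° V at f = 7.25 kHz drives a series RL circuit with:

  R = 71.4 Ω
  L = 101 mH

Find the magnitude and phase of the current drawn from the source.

Step 1 — Angular frequency: ω = 2π·f = 2π·7250 = 4.555e+04 rad/s.
Step 2 — Component impedances:
  R: Z = R = 71.4 Ω
  L: Z = jωL = j·4.555e+04·0.101 = 0 + j4601 Ω
Step 3 — Series combination: Z_total = R + L = 71.4 + j4601 Ω = 4601∠89.1° Ω.
Step 4 — Source phasor: V = 53.6∠-45.0° V = 37.9 - j37.9 V.
Step 5 — Ohm's law: I = V / Z_total = (37.9 - j37.9) / (71.4 + j4601) = -0.008108 - j0.008364 A.
Step 6 — Convert to polar: |I| = 0.01165 A, ∠I = -134.1°.

I = 0.01165∠-134.1° A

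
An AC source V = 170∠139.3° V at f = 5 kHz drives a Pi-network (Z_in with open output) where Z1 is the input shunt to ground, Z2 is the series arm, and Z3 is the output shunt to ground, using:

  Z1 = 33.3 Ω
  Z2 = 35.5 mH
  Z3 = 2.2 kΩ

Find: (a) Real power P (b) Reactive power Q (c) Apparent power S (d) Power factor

Step 1 — Angular frequency: ω = 2π·f = 2π·5000 = 3.142e+04 rad/s.
Step 2 — Component impedances:
  Z1: Z = R = 33.3 Ω
  Z2: Z = jωL = j·3.142e+04·0.0355 = 0 + j1115 Ω
  Z3: Z = R = 2200 Ω
Step 3 — With open output, the series arm Z2 and the output shunt Z3 appear in series to ground: Z2 + Z3 = 2200 + j1115 Ω.
Step 4 — Parallel with input shunt Z1: Z_in = Z1 || (Z2 + Z3) = 32.9 + j0.1985 Ω = 32.9∠0.3° Ω.
Step 5 — Source phasor: V = 170∠139.3° V = -128.9 + j110.9 V.
Step 6 — Current: I = V / Z = -3.897 + j3.393 A = 5.167∠139.0° A.
Step 7 — Complex power: S = V·I* = 878.3 + j5.298 VA.
Step 8 — Real power: P = Re(S) = 878.3 W.
Step 9 — Reactive power: Q = Im(S) = 5.298 VAR.
Step 10 — Apparent power: |S| = 878.3 VA.
Step 11 — Power factor: PF = P/|S| = 1 (lagging).

(a) P = 878.3 W  (b) Q = 5.298 VAR  (c) S = 878.3 VA  (d) PF = 1 (lagging)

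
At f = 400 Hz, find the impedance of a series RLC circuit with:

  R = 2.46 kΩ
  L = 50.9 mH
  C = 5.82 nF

Step 1 — Angular frequency: ω = 2π·f = 2π·400 = 2513 rad/s.
Step 2 — Component impedances:
  R: Z = R = 2460 Ω
  L: Z = jωL = j·2513·0.0509 = 0 + j127.9 Ω
  C: Z = 1/(jωC) = -j/(ω·C) = 0 - j6.837e+04 Ω
Step 3 — Series combination: Z_total = R + L + C = 2460 - j6.824e+04 Ω = 6.828e+04∠-87.9° Ω.

Z = 2460 - j6.824e+04 Ω = 6.828e+04∠-87.9° Ω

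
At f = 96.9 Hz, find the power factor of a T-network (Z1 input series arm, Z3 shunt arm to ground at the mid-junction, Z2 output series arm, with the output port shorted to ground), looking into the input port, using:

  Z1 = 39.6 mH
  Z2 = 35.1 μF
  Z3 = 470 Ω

Step 1 — Angular frequency: ω = 2π·f = 2π·96.9 = 608.8 rad/s.
Step 2 — Component impedances:
  Z1: Z = jωL = j·608.8·0.0396 = 0 + j24.11 Ω
  Z2: Z = 1/(jωC) = -j/(ω·C) = 0 - j46.79 Ω
  Z3: Z = R = 470 Ω
Step 3 — With the output port shorted to ground, the output series arm Z2 runs from the junction to ground; the shunt arm Z3 also runs from the junction to ground. They appear in parallel: Z3 || Z2 = 4.613 - j46.33 Ω.
Step 4 — Series with input arm Z1: Z_in = Z1 + (Z3 || Z2) = 4.613 - j22.22 Ω = 22.7∠-78.3° Ω.
Step 5 — Power factor: PF = cos(φ) = Re(Z)/|Z| = 4.613/22.7 = 0.2032.
Step 6 — Type: Im(Z) = -22.22 ⇒ leading (phase φ = -78.3°).

PF = 0.2032 (leading, φ = -78.3°)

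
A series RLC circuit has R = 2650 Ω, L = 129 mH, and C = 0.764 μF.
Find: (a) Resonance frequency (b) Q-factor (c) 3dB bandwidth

Step 1 — Resonance: ω₀ = 1/√(LC) = 1/√(0.129·7.64e-07) = 3185 rad/s.
Step 2 — f₀ = ω₀/(2π) = 507 Hz.
Step 3 — Series Q: Q = ω₀L/R = 3185·0.129/2650 = 0.1551.
Step 4 — Bandwidth: Δω = ω₀/Q = 2.054e+04 rad/s; BW = Δω/(2π) = 3269 Hz.

(a) f₀ = 507 Hz  (b) Q = 0.1551  (c) BW = 3269 Hz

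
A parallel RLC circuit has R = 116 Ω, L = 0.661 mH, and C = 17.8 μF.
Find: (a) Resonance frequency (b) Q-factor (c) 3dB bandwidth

Step 1 — Resonance: ω₀ = 1/√(LC) = 1/√(0.000661·1.78e-05) = 9219 rad/s.
Step 2 — f₀ = ω₀/(2π) = 1467 Hz.
Step 3 — Parallel Q: Q = R/(ω₀L) = 116/(9219·0.000661) = 19.04.
Step 4 — Bandwidth: Δω = ω₀/Q = 484.3 rad/s; BW = Δω/(2π) = 77.08 Hz.

(a) f₀ = 1467 Hz  (b) Q = 19.04  (c) BW = 77.08 Hz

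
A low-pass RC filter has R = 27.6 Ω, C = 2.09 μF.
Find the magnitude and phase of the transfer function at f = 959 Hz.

Step 1 — Angular frequency: ω = 2π·959 = 6026 rad/s.
Step 2 — Transfer function: H(jω) = 1/(1 + jωRC).
Step 3 — Denominator: 1 + jωRC = 1 + j·6026·27.6·2.09e-06 = 1 + j0.3476.
Step 4 — H = 0.8922 - j0.3101.
Step 5 — Magnitude: |H| = 0.9446 (-0.5 dB); phase: φ = -19.2°.

|H| = 0.9446 (-0.5 dB), φ = -19.2°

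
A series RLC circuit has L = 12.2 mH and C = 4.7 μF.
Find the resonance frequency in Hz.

Step 1 — Resonance condition Im(Z)=0 gives ω₀ = 1/√(LC).
Step 2 — ω₀ = 1/√(0.0122·4.7e-06) = 4176 rad/s.
Step 3 — f₀ = ω₀/(2π) = 664.6 Hz.

f₀ = 664.6 Hz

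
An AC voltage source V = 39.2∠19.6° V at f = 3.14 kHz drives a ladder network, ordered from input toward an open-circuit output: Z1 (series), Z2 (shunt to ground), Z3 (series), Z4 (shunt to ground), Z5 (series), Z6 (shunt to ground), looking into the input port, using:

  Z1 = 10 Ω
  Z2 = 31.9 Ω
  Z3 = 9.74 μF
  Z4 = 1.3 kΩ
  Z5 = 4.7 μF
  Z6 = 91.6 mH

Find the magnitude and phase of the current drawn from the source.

Step 1 — Angular frequency: ω = 2π·f = 2π·3140 = 1.973e+04 rad/s.
Step 2 — Component impedances:
  Z1: Z = R = 10 Ω
  Z2: Z = R = 31.9 Ω
  Z3: Z = 1/(jωC) = -j/(ω·C) = 0 - j5.204 Ω
  Z4: Z = R = 1300 Ω
  Z5: Z = 1/(jωC) = -j/(ω·C) = 0 - j10.78 Ω
  Z6: Z = jωL = j·1.973e+04·0.0916 = 0 + j1807 Ω
Step 3 — Ladder network (open output): work backward from the far end, alternating series and parallel combinations. Z_in = 41.12 + j0.5379 Ω = 41.13∠0.7° Ω.
Step 4 — Source phasor: V = 39.2∠19.6° V = 36.93 + j13.15 V.
Step 5 — Ohm's law: I = V / Z_total = (36.93 + j13.15) / (41.12 + j0.5379) = 0.902 + j0.308 A.
Step 6 — Convert to polar: |I| = 0.9532 A, ∠I = 18.9°.

I = 0.9532∠18.9° A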